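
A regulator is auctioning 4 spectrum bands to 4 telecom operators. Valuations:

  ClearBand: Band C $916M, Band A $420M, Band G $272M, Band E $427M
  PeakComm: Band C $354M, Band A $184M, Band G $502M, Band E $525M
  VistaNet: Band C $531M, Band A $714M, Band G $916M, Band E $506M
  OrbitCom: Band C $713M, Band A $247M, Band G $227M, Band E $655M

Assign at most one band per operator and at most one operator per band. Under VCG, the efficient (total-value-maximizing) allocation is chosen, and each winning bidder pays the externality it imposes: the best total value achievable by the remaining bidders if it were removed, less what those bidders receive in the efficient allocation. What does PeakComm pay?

Efficient allocation: ClearBand→Band C ($916M), PeakComm→Band G ($502M), VistaNet→Band A ($714M), OrbitCom→Band E ($655M); total welfare W = $2787M.
PeakComm receives Band G at value $502M, so the others get W − 502 = $2285M.
Without PeakComm: best allocation of the remaining 3 bidders over all 4 bands is ClearBand→Band C ($916M), VistaNet→Band G ($916M), OrbitCom→Band E ($655M), total $2487M.
VCG payment = (others' best without PeakComm) − (others' welfare with PeakComm) = 2487 − 2285 = $202M.

PeakComm pays $202M.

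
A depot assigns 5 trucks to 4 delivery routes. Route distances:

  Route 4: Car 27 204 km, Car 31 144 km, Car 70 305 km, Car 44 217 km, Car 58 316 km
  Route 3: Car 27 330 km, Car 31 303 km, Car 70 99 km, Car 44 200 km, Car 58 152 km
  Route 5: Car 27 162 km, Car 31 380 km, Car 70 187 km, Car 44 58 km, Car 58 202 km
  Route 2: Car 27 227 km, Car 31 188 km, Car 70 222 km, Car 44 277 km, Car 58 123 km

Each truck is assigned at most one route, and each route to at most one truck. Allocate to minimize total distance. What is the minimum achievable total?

Optimal: Car 31→Route 4 (144 km), Car 70→Route 3 (99 km), Car 44→Route 5 (58 km), Car 58→Route 2 (123 km) — total 144+99+58+123 = 424 km.
Row-greedy (each truck in turn takes its cheapest remaining route) gives 682 km, worse by 258.
Next-best assignment: Car 27→Route 4, Car 70→Route 3, Car 44→Route 5, Car 58→Route 2 = 484 km.
Swapping Car 31↔Car 58 (Car 31→Route 2 188 km, Car 58→Route 4 316 km) adds 237.

Min total: 424 km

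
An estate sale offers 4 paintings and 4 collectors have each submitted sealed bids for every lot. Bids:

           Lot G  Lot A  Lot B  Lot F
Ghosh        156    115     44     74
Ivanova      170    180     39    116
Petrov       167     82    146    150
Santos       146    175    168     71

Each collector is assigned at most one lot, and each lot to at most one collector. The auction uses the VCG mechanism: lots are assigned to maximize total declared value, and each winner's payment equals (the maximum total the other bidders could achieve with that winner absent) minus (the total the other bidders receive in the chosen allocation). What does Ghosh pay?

Ghosh pays $17.

Efficient allocation: Ghosh→Lot G ($156), Ivanova→Lot A ($180), Petrov→Lot F ($150), Santos→Lot B ($168); total welfare W = $654.
Ghosh receives Lot G at value $156, so the others get W − 156 = $498.
Without Ghosh: best allocation of the remaining 3 bidders over all 4 lots is Ivanova→Lot A ($180), Petrov→Lot G ($167), Santos→Lot B ($168), total $515.
VCG payment = (others' best without Ghosh) − (others' welfare with Ghosh) = 515 − 498 = $17.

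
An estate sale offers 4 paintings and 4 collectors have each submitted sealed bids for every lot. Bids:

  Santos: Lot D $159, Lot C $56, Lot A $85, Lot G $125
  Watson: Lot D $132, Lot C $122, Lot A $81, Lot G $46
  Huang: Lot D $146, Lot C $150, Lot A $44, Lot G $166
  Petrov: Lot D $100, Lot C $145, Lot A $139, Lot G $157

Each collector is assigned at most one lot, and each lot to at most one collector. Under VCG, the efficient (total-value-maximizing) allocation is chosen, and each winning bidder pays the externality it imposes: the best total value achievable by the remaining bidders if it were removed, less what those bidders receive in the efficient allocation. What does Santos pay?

Efficient allocation: Santos→Lot D ($159), Watson→Lot C ($122), Huang→Lot G ($166), Petrov→Lot A ($139); total welfare W = $586.
Santos receives Lot D at value $159, so the others get W − 159 = $427.
Without Santos: best allocation of the remaining 3 bidders over all 4 lots is Watson→Lot D ($132), Huang→Lot G ($166), Petrov→Lot C ($145), total $443.
VCG payment = (others' best without Santos) − (others' welfare with Santos) = 443 − 427 = $16.

Santos pays $16.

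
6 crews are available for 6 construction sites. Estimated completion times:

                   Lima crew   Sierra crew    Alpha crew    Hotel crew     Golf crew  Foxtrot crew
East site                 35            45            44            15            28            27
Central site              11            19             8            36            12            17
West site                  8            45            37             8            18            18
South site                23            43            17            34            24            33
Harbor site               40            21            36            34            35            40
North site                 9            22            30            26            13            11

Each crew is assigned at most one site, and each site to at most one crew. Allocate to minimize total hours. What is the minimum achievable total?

Optimal: Lima crew→West site (8 hours), Sierra crew→Harbor site (21 hours), Alpha crew→South site (17 hours), Hotel crew→East site (15 hours), Golf crew→Central site (12 hours), Foxtrot crew→North site (11 hours) — total 8+21+17+15+12+11 = 84 hours.
Row-greedy (each crew in turn takes its cheapest remaining site) gives 112 hours, worse by 28.
Next-best assignment: Lima crew→West site, Sierra crew→Harbor site, Alpha crew→Central site, Hotel crew→East site, Golf crew→South site, Foxtrot crew→North site = 87 hours.
Swapping Golf crew↔Sierra crew (Golf crew→Harbor site 35 hours, Sierra crew→Central site 19 hours) adds 21.

Minimum total: 84 hours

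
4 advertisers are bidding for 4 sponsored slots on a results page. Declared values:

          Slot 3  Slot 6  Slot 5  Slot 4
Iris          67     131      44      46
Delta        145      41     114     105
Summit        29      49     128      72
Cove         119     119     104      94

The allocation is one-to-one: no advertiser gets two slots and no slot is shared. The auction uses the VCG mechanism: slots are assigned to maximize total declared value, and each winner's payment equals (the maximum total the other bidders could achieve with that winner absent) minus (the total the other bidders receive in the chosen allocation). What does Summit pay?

Efficient allocation: Iris→Slot 6 ($131), Delta→Slot 3 ($145), Summit→Slot 5 ($128), Cove→Slot 4 ($94); total welfare W = $498.
Summit receives Slot 5 at value $128, so the others get W − 128 = $370.
Without Summit: best allocation of the remaining 3 bidders over all 4 slots is Iris→Slot 6 ($131), Delta→Slot 3 ($145), Cove→Slot 5 ($104), total $380.
VCG payment = (others' best without Summit) − (others' welfare with Summit) = 380 − 370 = $10.

Summit pays $10.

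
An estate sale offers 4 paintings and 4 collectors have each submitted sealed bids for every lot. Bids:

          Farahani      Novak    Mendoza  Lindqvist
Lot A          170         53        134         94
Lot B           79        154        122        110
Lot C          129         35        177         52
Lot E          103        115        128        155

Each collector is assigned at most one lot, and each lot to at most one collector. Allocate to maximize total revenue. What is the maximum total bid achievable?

Treat this as an assignment problem: match each collector to one lot.
Optimal: Farahani→Lot A ($170), Novak→Lot B ($154), Mendoza→Lot C ($177), Lindqvist→Lot E ($155) — total 170+154+177+155 = $656.
Swapping Mendoza↔Farahani (Mendoza→Lot A $134, Farahani→Lot C $129) loses 84.

Maximum total: $656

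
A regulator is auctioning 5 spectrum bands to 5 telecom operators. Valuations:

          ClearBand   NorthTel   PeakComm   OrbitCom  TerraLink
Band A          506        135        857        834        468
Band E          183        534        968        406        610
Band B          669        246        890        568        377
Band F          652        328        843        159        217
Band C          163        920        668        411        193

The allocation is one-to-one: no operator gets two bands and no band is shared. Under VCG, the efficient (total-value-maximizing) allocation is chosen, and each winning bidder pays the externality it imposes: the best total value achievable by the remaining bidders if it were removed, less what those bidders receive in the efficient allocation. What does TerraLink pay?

TerraLink pays $95M.

Efficient allocation: ClearBand→Band F ($652M), NorthTel→Band C ($920M), PeakComm→Band B ($890M), OrbitCom→Band A ($834M), TerraLink→Band E ($610M); total welfare W = $3906M.
TerraLink receives Band E at value $610M, so the others get W − 610 = $3296M.
Without TerraLink: best allocation of the remaining 4 bidders over all 5 bands is ClearBand→Band B ($669M), NorthTel→Band C ($920M), PeakComm→Band E ($968M), OrbitCom→Band A ($834M), total $3391M.
VCG payment = (others' best without TerraLink) − (others' welfare with TerraLink) = 3391 − 3296 = $95M.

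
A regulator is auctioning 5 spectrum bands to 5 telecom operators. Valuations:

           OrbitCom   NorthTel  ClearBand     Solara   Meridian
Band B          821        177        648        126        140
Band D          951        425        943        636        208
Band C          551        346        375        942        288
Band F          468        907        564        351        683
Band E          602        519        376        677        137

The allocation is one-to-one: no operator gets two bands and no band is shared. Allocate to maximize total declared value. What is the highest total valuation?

Max total: $3908M

Optimal: OrbitCom→Band B ($821M), NorthTel→Band E ($519M), ClearBand→Band D ($943M), Solara→Band C ($942M), Meridian→Band F ($683M) — total 821+519+943+942+683 = $3908M.
Max-entry greedy (repeatedly take the single best remaining cell) gives $3585M, worse by 323.
Next-best assignment: OrbitCom→Band B, NorthTel→Band F, ClearBand→Band D, Solara→Band C, Meridian→Band E = $3750M.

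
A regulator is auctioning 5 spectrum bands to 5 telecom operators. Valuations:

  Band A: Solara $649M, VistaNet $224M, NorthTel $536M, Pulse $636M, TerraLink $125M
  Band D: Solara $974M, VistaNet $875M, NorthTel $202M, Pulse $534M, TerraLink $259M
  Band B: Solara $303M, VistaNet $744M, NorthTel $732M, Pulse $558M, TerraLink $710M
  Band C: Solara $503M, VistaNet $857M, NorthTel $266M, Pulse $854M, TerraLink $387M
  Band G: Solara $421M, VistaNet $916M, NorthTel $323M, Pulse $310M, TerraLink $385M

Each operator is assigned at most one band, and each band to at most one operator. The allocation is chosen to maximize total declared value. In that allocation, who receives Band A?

Optimal: Solara→Band D ($974M), VistaNet→Band G ($916M), NorthTel→Band A ($536M), Pulse→Band C ($854M), TerraLink→Band B ($710M) — total 974+916+536+854+710 = $3990M.
Column-greedy (each band in turn goes to its best remaining operator) gives $3495M, worse by 495.
NorthTel's own top band is Band B ($732M), but forcing NorthTel→Band B and reassigning the rest optimally gives only $3645M — worse by 345.

NorthTel receives Band A.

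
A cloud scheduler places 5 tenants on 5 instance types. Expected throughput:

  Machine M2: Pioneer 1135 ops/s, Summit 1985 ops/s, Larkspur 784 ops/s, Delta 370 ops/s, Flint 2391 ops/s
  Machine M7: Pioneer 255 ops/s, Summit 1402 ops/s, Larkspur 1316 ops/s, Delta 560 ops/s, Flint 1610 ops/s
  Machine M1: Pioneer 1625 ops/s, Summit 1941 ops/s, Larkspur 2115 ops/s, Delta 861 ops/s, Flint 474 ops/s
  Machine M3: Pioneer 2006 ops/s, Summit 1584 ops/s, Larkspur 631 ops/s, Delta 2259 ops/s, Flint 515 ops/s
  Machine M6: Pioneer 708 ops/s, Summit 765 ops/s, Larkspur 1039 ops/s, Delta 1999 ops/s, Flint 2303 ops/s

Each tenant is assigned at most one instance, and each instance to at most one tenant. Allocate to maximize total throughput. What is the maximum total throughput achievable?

Optimal: Pioneer→Machine M3 (2006 ops/s), Summit→Machine M7 (1402 ops/s), Larkspur→Machine M1 (2115 ops/s), Delta→Machine M6 (1999 ops/s), Flint→Machine M2 (2391 ops/s) — total 2006+1402+2115+1999+2391 = 9913 ops/s.
Row-greedy (each tenant in turn takes its best remaining instance) gives 9715 ops/s, worse by 198.

Max total: 9913 ops/s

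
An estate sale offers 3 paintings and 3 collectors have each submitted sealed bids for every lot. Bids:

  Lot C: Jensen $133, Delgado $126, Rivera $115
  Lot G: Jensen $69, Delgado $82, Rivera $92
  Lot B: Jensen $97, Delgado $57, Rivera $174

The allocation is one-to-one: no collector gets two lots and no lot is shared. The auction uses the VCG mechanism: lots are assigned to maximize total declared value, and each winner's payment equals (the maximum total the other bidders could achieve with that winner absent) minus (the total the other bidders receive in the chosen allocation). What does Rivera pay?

Rivera pays $8.

Efficient allocation: Jensen→Lot C ($133), Delgado→Lot G ($82), Rivera→Lot B ($174); total welfare W = $389.
Rivera receives Lot B at value $174, so the others get W − 174 = $215.
Without Rivera: best allocation of the remaining 2 bidders over all 3 lots is Jensen→Lot B ($97), Delgado→Lot C ($126), total $223.
VCG payment = (others' best without Rivera) − (others' welfare with Rivera) = 223 − 215 = $8.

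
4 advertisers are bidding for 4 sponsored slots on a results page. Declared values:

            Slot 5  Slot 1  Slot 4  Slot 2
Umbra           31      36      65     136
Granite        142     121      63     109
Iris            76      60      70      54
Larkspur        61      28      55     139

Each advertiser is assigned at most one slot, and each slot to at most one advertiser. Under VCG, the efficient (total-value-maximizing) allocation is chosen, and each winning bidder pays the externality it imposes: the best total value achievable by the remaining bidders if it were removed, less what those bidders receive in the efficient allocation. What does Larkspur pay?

Efficient allocation: Umbra→Slot 4 ($65), Granite→Slot 5 ($142), Iris→Slot 1 ($60), Larkspur→Slot 2 ($139); total welfare W = $406.
Larkspur receives Slot 2 at value $139, so the others get W − 139 = $267.
Without Larkspur: best allocation of the remaining 3 bidders over all 4 slots is Umbra→Slot 2 ($136), Granite→Slot 5 ($142), Iris→Slot 4 ($70), total $348.
VCG payment = (others' best without Larkspur) − (others' welfare with Larkspur) = 348 − 267 = $81.

Larkspur pays $81.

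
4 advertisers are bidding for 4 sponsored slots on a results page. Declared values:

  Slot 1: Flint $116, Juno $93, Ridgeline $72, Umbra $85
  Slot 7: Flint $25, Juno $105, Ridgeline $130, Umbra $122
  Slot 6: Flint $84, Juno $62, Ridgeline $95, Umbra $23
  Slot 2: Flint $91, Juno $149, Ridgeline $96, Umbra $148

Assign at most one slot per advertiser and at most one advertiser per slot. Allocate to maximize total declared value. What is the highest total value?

This is a one-to-one assignment (maximum-weight bipartite matching).
Optimal: Flint→Slot 1 ($116), Juno→Slot 2 ($149), Ridgeline→Slot 6 ($95), Umbra→Slot 7 ($122) — total 116+149+95+122 = $482.
Next-best assignment: Flint→Slot 1, Juno→Slot 7, Ridgeline→Slot 6, Umbra→Slot 2 = $464.
Every other assignment is strictly worse.

Max total: $482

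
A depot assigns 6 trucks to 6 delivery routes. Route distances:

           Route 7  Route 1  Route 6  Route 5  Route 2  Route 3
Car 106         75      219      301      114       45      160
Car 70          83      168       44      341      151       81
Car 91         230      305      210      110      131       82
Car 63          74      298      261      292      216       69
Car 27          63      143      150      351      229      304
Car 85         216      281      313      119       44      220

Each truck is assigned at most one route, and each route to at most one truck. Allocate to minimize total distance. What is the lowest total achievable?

Treat this as an assignment problem: match each truck to one route.
Optimal: Car 106→Route 7 (75 km), Car 70→Route 6 (44 km), Car 91→Route 5 (110 km), Car 63→Route 3 (69 km), Car 27→Route 1 (143 km), Car 85→Route 2 (44 km) — total 75+44+110+69+143+44 = 485 km.
Row-greedy (each truck in turn takes its cheapest remaining route) gives 507 km, worse by 22.
Next-best assignment: Car 106→Route 5, Car 70→Route 6, Car 91→Route 3, Car 63→Route 7, Car 27→Route 1, Car 85→Route 2 = 501 km.

Min total: 485 km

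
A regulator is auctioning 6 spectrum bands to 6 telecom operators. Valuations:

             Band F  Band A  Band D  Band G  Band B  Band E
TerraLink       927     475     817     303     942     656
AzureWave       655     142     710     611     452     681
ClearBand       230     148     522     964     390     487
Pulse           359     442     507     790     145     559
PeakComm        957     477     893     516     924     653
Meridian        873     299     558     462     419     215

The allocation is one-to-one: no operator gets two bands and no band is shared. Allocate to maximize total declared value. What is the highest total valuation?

Max total: $4795M

Treat this as an assignment problem: match each operator to one band.
Optimal: TerraLink→Band B ($942M), AzureWave→Band E ($681M), ClearBand→Band G ($964M), Pulse→Band A ($442M), PeakComm→Band D ($893M), Meridian→Band F ($873M) — total 942+681+964+442+893+873 = $4795M.
Column-greedy (each band in turn goes to its best remaining operator) gives $4084M, worse by 711.
Next-best assignment: TerraLink→Band D, AzureWave→Band E, ClearBand→Band G, Pulse→Band A, PeakComm→Band B, Meridian→Band F = $4701M.
No other one-to-one assignment exceeds $4795M.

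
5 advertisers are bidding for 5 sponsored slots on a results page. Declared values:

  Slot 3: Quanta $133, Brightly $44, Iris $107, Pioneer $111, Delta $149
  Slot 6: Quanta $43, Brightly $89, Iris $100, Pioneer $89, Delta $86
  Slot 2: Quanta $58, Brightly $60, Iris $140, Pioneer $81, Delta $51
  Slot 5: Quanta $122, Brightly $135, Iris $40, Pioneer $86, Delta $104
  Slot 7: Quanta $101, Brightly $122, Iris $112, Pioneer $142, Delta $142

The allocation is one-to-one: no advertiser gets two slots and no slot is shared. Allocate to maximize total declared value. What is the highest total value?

Maximum total: $642

Optimal: Quanta→Slot 5 ($122), Brightly→Slot 6 ($89), Iris→Slot 2 ($140), Pioneer→Slot 7 ($142), Delta→Slot 3 ($149) — total 122+89+140+142+149 = $642.
Next-best assignment: Quanta→Slot 3, Brightly→Slot 5, Iris→Slot 2, Pioneer→Slot 6, Delta→Slot 7 = $639.
No other one-to-one assignment exceeds $642.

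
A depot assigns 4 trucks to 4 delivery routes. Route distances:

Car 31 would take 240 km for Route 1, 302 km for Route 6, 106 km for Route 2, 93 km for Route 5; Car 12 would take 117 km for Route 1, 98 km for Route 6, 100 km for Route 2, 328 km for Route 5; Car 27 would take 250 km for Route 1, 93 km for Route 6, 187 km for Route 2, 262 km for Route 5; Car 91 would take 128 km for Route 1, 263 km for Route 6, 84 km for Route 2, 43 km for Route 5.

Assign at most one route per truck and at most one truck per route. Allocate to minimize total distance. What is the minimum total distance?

Min total: 359 km

Optimal: Car 31→Route 2 (106 km), Car 12→Route 1 (117 km), Car 27→Route 6 (93 km), Car 91→Route 5 (43 km) — total 106+117+93+43 = 359 km.
Column-greedy (each route in turn goes to its cheapest remaining truck) gives 387 km, worse by 28.
Every other assignment is strictly worse.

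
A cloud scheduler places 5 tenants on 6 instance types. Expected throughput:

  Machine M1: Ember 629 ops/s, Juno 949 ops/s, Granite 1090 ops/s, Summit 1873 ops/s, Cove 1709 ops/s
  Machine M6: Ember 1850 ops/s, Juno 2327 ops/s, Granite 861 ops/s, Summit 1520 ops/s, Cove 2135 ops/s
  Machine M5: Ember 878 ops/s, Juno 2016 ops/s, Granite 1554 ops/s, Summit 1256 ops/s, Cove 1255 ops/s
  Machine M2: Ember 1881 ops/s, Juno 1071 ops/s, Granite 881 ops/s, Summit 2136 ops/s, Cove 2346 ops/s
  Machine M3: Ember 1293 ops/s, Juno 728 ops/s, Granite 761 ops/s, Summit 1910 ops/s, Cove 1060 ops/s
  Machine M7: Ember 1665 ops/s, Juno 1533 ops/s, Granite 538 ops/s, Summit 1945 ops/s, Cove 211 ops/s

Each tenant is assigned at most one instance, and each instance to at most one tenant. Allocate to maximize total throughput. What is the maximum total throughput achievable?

Max total: 9802 ops/s

Optimal: Ember→Machine M7 (1665 ops/s), Juno→Machine M6 (2327 ops/s), Granite→Machine M5 (1554 ops/s), Summit→Machine M3 (1910 ops/s), Cove→Machine M2 (2346 ops/s) — total 1665+2327+1554+1910+2346 = 9802 ops/s.
Column-greedy (each instance in turn goes to its best remaining tenant) gives 9393 ops/s, worse by 409.
Checked against all permutations: 9802 ops/s is optimal.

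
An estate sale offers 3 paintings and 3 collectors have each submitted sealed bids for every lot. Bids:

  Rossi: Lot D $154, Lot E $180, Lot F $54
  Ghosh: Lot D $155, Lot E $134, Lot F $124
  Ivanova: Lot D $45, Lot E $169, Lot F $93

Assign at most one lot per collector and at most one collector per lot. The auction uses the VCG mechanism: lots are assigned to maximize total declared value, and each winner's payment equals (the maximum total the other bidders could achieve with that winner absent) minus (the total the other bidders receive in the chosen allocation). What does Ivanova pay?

Ivanova pays $57.

Efficient allocation: Rossi→Lot D ($154), Ghosh→Lot F ($124), Ivanova→Lot E ($169); total welfare W = $447.
Ivanova receives Lot E at value $169, so the others get W − 169 = $278.
Without Ivanova: best allocation of the remaining 2 bidders over all 3 lots is Rossi→Lot E ($180), Ghosh→Lot D ($155), total $335.
VCG payment = (others' best without Ivanova) − (others' welfare with Ivanova) = 335 − 278 = $57.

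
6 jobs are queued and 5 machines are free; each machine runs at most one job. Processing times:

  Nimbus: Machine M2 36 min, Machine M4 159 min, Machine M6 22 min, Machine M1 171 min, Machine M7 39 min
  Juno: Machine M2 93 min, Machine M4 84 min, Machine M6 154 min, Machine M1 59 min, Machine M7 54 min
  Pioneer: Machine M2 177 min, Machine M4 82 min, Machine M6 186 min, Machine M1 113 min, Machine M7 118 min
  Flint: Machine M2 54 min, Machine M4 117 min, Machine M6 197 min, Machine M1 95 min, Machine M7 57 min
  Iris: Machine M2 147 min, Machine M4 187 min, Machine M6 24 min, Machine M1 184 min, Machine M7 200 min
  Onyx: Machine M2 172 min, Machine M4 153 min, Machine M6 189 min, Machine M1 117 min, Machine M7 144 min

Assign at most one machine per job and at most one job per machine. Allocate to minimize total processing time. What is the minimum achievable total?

Optimal: Nimbus→Machine M2 (36 min), Pioneer→Machine M4 (82 min), Iris→Machine M6 (24 min), Juno→Machine M1 (59 min), Flint→Machine M7 (57 min) — total 36+82+24+59+57 = 258 min.
Row-greedy (each job in turn takes its cheapest remaining machine) gives 396 min, worse by 138.

Min total: 258 min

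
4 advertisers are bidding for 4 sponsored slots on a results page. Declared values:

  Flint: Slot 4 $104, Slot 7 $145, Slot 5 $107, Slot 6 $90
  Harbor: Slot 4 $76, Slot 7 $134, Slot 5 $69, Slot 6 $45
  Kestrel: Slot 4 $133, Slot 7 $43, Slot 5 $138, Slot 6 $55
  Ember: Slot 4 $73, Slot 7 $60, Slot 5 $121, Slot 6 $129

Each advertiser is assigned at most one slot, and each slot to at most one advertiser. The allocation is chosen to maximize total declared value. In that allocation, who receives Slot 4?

Flint receives Slot 4.

Optimal: Flint→Slot 4 ($104), Harbor→Slot 7 ($134), Kestrel→Slot 5 ($138), Ember→Slot 6 ($129) — total 104+134+138+129 = $505.
Max-entry greedy (repeatedly take the single best remaining cell) gives $488, worse by 17.
Flint's own top slot is Slot 7 ($145), but forcing Flint→Slot 7 and reassigning the rest optimally gives only $488 — worse by 17.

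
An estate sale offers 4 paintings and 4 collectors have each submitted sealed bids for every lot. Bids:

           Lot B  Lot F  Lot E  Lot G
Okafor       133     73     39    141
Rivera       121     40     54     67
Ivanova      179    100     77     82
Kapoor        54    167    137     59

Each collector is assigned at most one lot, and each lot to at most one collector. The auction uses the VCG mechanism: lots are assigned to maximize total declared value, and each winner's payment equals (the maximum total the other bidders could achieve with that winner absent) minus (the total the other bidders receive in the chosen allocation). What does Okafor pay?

Okafor pays $13.

Efficient allocation: Okafor→Lot G ($141), Rivera→Lot E ($54), Ivanova→Lot B ($179), Kapoor→Lot F ($167); total welfare W = $541.
Okafor receives Lot G at value $141, so the others get W − 141 = $400.
Without Okafor: best allocation of the remaining 3 bidders over all 4 lots is Rivera→Lot G ($67), Ivanova→Lot B ($179), Kapoor→Lot F ($167), total $413.
VCG payment = (others' best without Okafor) − (others' welfare with Okafor) = 413 − 400 = $13.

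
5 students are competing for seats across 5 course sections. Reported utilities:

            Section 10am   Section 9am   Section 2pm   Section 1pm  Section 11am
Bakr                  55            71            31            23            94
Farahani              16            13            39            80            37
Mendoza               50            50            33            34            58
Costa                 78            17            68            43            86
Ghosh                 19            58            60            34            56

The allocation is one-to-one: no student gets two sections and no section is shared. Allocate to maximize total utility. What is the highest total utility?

Optimal: Bakr→Section 11am (94 points), Farahani→Section 1pm (80 points), Mendoza→Section 9am (50 points), Costa→Section 10am (78 points), Ghosh→Section 2pm (60 points) — total 94+80+50+78+60 = 362 points.
Row-greedy (each student in turn takes its best remaining section) gives 350 points, worse by 12.
Next-best assignment: Bakr→Section 11am, Farahani→Section 1pm, Mendoza→Section 10am, Costa→Section 2pm, Ghosh→Section 9am = 350 points.
Checked against all permutations: 362 points is optimal.

Maximum total: 362 points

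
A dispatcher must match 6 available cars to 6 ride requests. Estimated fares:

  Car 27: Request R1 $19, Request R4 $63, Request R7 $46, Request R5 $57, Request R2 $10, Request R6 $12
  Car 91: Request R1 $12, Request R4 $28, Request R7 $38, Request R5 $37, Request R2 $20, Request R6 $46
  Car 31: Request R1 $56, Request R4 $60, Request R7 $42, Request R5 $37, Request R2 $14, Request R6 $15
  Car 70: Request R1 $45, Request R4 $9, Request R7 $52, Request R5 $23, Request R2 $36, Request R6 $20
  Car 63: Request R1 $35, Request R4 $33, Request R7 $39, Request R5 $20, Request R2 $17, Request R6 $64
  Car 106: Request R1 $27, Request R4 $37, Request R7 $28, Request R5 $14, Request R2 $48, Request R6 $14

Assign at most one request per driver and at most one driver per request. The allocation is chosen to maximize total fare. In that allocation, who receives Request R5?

Optimal: Car 27→Request R4 ($63), Car 91→Request R5 ($37), Car 31→Request R1 ($56), Car 70→Request R7 ($52), Car 63→Request R6 ($64), Car 106→Request R2 ($48) — total 63+37+56+52+64+48 = $320.
Row-greedy (each driver in turn takes its best remaining request) gives $285, worse by 35.
Next-best assignment: Car 27→Request R5, Car 91→Request R7, Car 31→Request R4, Car 70→Request R1, Car 63→Request R6, Car 106→Request R2 = $312.
Swapping Car 27↔Car 106 (Car 27→Request R2 $10, Car 106→Request R4 $37) loses 64.
Car 91's own top request is Request R6 ($46), but forcing Car 91→Request R6 and reassigning the rest optimally gives only $298 — worse by 22.

Car 91 receives Request R5.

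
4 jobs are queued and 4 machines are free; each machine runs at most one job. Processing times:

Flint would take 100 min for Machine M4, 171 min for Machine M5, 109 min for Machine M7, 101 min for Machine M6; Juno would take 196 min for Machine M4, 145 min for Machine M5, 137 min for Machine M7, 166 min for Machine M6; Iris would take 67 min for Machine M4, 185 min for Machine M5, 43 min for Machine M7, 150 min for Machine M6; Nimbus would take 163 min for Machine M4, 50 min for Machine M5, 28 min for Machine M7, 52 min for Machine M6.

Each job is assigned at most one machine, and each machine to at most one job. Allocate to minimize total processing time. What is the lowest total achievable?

Min total: 340 min

Optimal: Flint→Machine M4 (100 min), Juno→Machine M5 (145 min), Iris→Machine M7 (43 min), Nimbus→Machine M6 (52 min) — total 100+145+43+52 = 340 min.
Min-entry greedy (repeatedly take the single cheapest remaining cell) gives 341 min, worse by 1.
Next-best assignment: Flint→Machine M6, Juno→Machine M5, Iris→Machine M4, Nimbus→Machine M7 = 341 min.
Checked against all permutations: 340 min is optimal.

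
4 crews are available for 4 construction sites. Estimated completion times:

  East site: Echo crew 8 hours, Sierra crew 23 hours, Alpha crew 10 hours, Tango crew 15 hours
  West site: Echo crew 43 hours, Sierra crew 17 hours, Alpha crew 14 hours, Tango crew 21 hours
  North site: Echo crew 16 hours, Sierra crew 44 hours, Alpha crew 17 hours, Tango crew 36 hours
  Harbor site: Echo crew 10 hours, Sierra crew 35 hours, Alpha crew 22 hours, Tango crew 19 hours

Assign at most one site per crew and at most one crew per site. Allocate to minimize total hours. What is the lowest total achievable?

Min total: 59 hours

Optimal: Echo crew→Harbor site (10 hours), Sierra crew→West site (17 hours), Alpha crew→North site (17 hours), Tango crew→East site (15 hours) — total 10+17+17+15 = 59 hours.
Min-entry greedy (repeatedly take the single cheapest remaining cell) gives 85 hours, worse by 26.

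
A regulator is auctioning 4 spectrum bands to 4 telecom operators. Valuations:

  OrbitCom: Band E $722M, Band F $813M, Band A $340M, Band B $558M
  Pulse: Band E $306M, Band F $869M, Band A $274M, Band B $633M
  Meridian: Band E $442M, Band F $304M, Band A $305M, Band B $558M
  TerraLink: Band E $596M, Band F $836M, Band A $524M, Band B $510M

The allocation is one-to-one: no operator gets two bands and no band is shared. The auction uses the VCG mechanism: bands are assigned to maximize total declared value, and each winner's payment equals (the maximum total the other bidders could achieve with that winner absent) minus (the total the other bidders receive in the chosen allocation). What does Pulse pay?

Pulse pays $312M.

Efficient allocation: OrbitCom→Band E ($722M), Pulse→Band F ($869M), Meridian→Band B ($558M), TerraLink→Band A ($524M); total welfare W = $2673M.
Pulse receives Band F at value $869M, so the others get W − 869 = $1804M.
Without Pulse: best allocation of the remaining 3 bidders over all 4 bands is OrbitCom→Band E ($722M), Meridian→Band B ($558M), TerraLink→Band F ($836M), total $2116M.
VCG payment = (others' best without Pulse) − (others' welfare with Pulse) = 2116 − 1804 = $312M.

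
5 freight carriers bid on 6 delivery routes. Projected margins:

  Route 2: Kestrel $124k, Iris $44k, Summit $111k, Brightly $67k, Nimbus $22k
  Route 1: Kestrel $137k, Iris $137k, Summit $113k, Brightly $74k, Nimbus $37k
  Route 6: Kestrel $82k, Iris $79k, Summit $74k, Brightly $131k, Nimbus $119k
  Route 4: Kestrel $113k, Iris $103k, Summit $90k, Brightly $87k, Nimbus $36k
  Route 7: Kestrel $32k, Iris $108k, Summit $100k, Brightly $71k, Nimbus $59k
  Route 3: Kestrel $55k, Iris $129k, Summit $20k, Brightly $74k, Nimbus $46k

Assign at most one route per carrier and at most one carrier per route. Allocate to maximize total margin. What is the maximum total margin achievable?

Max total: $583k

This is the linear assignment problem.
Optimal: Kestrel→Route 1 ($137k), Iris→Route 3 ($129k), Summit→Route 2 ($111k), Brightly→Route 4 ($87k), Nimbus→Route 6 ($119k) — total 137+129+111+87+119 = $583k.
Max-entry greedy (repeatedly take the single best remaining cell) gives $567k, worse by 16.
Next-best assignment: Kestrel→Route 2, Iris→Route 3, Summit→Route 1, Brightly→Route 4, Nimbus→Route 6 = $572k.
Swapping Brightly↔Kestrel (Brightly→Route 1 $74k, Kestrel→Route 4 $113k) loses 37.
Checked against all permutations: $583k is optimal.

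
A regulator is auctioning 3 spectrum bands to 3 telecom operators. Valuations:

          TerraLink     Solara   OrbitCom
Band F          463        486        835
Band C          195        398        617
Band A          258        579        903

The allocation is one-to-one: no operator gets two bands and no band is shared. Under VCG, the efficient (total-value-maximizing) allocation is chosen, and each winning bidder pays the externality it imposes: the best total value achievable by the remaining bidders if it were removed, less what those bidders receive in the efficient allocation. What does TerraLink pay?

TerraLink pays $113M.

Efficient allocation: TerraLink→Band F ($463M), Solara→Band C ($398M), OrbitCom→Band A ($903M); total welfare W = $1764M.
TerraLink receives Band F at value $463M, so the others get W − 463 = $1301M.
Without TerraLink: best allocation of the remaining 2 bidders over all 3 bands is Solara→Band A ($579M), OrbitCom→Band F ($835M), total $1414M.
VCG payment = (others' best without TerraLink) − (others' welfare with TerraLink) = 1414 − 1301 = $113M.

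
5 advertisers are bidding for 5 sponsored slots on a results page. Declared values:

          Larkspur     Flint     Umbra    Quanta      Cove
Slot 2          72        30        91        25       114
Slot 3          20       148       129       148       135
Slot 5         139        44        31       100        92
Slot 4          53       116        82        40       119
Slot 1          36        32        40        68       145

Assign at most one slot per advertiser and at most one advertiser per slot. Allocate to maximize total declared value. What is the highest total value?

Maximum total: $639

Optimal: Larkspur→Slot 5 ($139), Flint→Slot 4 ($116), Umbra→Slot 2 ($91), Quanta→Slot 3 ($148), Cove→Slot 1 ($145) — total 139+116+91+148+145 = $639.
Column-greedy (each slot in turn goes to its best remaining advertiser) gives $551, worse by 88.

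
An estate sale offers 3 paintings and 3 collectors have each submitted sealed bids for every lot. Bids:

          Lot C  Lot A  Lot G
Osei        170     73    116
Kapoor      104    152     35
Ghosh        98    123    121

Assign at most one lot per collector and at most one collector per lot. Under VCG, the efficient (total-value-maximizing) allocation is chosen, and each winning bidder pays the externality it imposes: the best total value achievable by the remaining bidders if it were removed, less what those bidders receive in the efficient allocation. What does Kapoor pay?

Efficient allocation: Osei→Lot C ($170), Kapoor→Lot A ($152), Ghosh→Lot G ($121); total welfare W = $443.
Kapoor receives Lot A at value $152, so the others get W − 152 = $291.
Without Kapoor: best allocation of the remaining 2 bidders over all 3 lots is Osei→Lot C ($170), Ghosh→Lot A ($123), total $293.
VCG payment = (others' best without Kapoor) − (others' welfare with Kapoor) = 293 − 291 = $2.

Kapoor pays $2.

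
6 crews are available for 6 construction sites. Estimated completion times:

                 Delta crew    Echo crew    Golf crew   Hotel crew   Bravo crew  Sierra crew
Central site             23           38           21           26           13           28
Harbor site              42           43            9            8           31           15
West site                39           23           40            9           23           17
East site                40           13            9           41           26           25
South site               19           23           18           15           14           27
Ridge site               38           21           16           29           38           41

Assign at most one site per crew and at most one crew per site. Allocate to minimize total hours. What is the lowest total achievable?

Minimum total: 85 hours

Optimal: Delta crew→South site (19 hours), Echo crew→East site (13 hours), Golf crew→Ridge site (16 hours), Hotel crew→West site (9 hours), Bravo crew→Central site (13 hours), Sierra crew→Harbor site (15 hours) — total 19+13+16+9+13+15 = 85 hours.
Min-entry greedy (repeatedly take the single cheapest remaining cell) gives 87 hours, worse by 2.
Swapping Sierra crew↔Echo crew (Sierra crew→East site 25 hours, Echo crew→Harbor site 43 hours) adds 40.
Every other assignment is strictly worse.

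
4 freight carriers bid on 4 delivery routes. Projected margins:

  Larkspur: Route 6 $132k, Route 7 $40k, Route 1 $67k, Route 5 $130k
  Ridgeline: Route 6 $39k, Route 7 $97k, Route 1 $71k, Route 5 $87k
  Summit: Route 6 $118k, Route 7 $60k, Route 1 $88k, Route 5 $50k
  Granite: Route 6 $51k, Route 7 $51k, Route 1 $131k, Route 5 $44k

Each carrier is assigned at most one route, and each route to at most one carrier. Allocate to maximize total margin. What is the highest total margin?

Max total: $476k

Optimal: Larkspur→Route 5 ($130k), Ridgeline→Route 7 ($97k), Summit→Route 6 ($118k), Granite→Route 1 ($131k) — total 130+97+118+131 = $476k.
Row-greedy (each carrier in turn takes its best remaining route) gives $361k, worse by 115.
Next-best assignment: Larkspur→Route 6, Ridgeline→Route 7, Summit→Route 5, Granite→Route 1 = $410k.
Swapping Summit↔Larkspur (Summit→Route 5 $50k, Larkspur→Route 6 $132k) loses 66.
Checked against all permutations: $476k is optimal.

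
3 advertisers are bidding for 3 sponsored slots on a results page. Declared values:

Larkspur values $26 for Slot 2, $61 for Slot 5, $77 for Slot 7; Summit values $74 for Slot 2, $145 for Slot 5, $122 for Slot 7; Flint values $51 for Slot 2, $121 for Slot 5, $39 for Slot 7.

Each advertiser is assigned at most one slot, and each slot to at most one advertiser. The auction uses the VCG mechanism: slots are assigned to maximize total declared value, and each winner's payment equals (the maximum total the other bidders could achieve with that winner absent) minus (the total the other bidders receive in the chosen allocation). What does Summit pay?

Summit pays $70.

Efficient allocation: Larkspur→Slot 7 ($77), Summit→Slot 5 ($145), Flint→Slot 2 ($51); total welfare W = $273.
Summit receives Slot 5 at value $145, so the others get W − 145 = $128.
Without Summit: best allocation of the remaining 2 bidders over all 3 slots is Larkspur→Slot 7 ($77), Flint→Slot 5 ($121), total $198.
VCG payment = (others' best without Summit) − (others' welfare with Summit) = 198 − 128 = $70.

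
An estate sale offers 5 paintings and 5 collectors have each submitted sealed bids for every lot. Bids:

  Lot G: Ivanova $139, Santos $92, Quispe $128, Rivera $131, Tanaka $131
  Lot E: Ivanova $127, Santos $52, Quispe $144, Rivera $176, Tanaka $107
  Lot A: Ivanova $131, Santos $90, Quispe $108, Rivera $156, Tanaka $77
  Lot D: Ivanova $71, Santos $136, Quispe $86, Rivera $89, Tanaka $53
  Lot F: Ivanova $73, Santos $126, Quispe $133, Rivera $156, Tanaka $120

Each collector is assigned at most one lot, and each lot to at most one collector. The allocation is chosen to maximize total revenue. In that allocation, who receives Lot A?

Optimal: Ivanova→Lot A ($131), Santos→Lot D ($136), Quispe→Lot F ($133), Rivera→Lot E ($176), Tanaka→Lot G ($131) — total 131+136+133+176+131 = $707.
Row-greedy (each collector in turn takes its best remaining lot) gives $695, worse by 12.
Next-best assignment: Ivanova→Lot A, Santos→Lot D, Quispe→Lot E, Rivera→Lot F, Tanaka→Lot G = $698.
Every other assignment is strictly worse.
Ivanova's own top lot is Lot G ($139), but forcing Ivanova→Lot G and reassigning the rest optimally gives only $695 — worse by 12.

Ivanova receives Lot A.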